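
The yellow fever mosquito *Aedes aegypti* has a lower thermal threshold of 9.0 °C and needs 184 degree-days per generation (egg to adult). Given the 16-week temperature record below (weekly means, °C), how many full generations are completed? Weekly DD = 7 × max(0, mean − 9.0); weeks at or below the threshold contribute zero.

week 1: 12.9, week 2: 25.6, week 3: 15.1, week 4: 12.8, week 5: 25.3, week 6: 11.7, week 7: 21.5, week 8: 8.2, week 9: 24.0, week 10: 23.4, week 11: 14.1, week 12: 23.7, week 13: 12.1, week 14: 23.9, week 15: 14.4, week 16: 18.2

Weekly DD (7 × max(0, T̄ − 9.0)): 27.3, 116.2, 42.7, 26.6, 114.1, 18.9, 87.5, 0.0, 105.0, 100.8, 35.7, 102.9, 21.7, 104.3, 37.8, 64.4.
Season total = 1005.9 DD.
Complete generations = ⌊1005.9 / 184⌋ = 5.

5 generations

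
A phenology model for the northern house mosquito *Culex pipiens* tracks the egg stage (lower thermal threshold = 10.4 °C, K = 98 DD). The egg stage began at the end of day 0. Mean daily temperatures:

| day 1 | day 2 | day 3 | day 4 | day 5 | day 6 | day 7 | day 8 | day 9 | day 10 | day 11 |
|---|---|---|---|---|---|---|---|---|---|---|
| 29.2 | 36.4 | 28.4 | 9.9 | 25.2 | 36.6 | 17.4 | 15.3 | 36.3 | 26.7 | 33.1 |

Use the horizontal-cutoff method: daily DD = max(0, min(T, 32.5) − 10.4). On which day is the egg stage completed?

day 7

Daily DD above 10.4 °C (capped at 22.1): 18.8, 22.1, 18.0, 0.0, 14.8, 22.1, 7.0, 4.9, 22.1, 16.3, 22.1.
Cumulative: 18.8, 40.9, 58.9, 58.9, 73.7, 95.8, 102.8, 107.7, 129.8, 146.1, 168.2.
The total first reaches 98 DD on day 7.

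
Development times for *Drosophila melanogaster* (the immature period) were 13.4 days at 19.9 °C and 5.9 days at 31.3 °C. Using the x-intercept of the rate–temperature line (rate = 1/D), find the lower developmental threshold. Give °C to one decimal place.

Linear rate model ⇒ the product D·(T − T_b) is constant across temperatures.
13.4·(19.9 − T_b) = 5.9·(31.3 − T_b)
T_b = (13.4·19.9 − 5.9·31.3) / (13.4 − 5.9) = 81.99 / 7.5 = 10.932 °C ≈ 10.9 °C.

10.9 °C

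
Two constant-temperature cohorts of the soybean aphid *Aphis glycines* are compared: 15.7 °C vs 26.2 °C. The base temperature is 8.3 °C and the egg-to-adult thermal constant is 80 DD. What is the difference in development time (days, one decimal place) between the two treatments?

6.3 days

At 15.7 °C: 80 / (15.7 − 8.3) = 80 / 7.4 = 10.811 d.
At 26.2 °C: 80 / (26.2 − 8.3) = 80 / 17.9 = 4.469 d.
Difference = |10.811 − 4.469| = 6.342 ≈ 6.3 days.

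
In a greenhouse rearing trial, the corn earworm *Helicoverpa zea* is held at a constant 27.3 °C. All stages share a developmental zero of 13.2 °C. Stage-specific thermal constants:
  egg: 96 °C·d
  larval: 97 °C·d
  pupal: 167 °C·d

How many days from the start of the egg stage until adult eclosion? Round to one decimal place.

25.5 days

Daily accumulation at 27.3 °C = 27.3 − 13.2 = 14.1 DD/day.
Total K = 96 + 97 + 167 = 360 DD.
Total duration = 360 / 14.1 = 25.532 ≈ 25.5 days.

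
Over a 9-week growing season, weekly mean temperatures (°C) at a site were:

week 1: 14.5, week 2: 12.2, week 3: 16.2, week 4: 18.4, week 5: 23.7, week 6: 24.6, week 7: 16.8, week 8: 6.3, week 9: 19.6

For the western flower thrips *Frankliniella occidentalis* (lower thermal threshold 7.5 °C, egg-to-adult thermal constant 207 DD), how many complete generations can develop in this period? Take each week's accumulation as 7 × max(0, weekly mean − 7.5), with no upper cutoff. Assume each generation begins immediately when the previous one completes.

2 generations

Weekly DD (7 × max(0, T̄ − 7.5)): 49.0, 32.9, 60.9, 76.3, 113.4, 119.7, 65.1, 0.0, 84.7.
Season total = 602.0 DD.
Complete generations = ⌊602.0 / 207⌋ = 2.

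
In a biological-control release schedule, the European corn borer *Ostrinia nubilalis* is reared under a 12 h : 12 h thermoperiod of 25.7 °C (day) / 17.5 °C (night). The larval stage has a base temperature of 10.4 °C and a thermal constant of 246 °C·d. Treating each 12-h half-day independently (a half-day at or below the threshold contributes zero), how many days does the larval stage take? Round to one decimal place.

22.0 days

Day half: max(0, 25.7 − 10.4) × 0.5 = 15.3 × 0.5 = 7.65 DD.
Night half: max(0, 17.5 − 10.4) × 0.5 = 7.1 × 0.5 = 3.55 DD.
Per 24 h: 11.20 DD/day.
Duration = 246 / 11.20 = 21.964 ≈ 22.0 days.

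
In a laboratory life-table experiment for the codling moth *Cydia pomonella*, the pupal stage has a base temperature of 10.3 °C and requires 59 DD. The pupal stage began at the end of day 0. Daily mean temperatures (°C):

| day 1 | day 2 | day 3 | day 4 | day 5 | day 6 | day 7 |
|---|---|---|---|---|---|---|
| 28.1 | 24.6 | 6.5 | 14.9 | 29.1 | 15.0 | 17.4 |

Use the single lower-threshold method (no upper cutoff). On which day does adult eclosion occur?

day 6

Daily DD above 10.3 °C: 17.8, 14.3, 0.0, 4.6, 18.8, 4.7, 7.1.
Cumulative: 17.8, 32.1, 32.1, 36.7, 55.5, 60.2, 67.3.
The total first reaches 59 DD on day 6.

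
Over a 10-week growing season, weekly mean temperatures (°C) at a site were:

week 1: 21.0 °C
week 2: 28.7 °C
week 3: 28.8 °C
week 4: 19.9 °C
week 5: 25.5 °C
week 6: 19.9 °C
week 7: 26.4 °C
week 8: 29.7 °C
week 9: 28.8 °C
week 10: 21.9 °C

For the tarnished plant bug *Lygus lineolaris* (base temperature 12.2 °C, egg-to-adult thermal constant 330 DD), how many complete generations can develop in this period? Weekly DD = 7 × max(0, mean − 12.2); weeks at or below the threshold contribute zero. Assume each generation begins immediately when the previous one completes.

Weekly DD (7 × max(0, T̄ − 12.2)): 61.6, 115.5, 116.2, 53.9, 93.1, 53.9, 99.4, 122.5, 116.2, 67.9.
Season total = 900.2 DD.
Complete generations = ⌊900.2 / 330⌋ = 2.

2 generations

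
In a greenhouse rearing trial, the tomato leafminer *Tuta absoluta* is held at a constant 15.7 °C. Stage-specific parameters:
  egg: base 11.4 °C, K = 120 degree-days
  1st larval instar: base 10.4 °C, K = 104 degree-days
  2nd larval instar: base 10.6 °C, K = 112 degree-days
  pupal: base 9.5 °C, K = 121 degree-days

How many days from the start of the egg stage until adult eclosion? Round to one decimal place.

egg: 120 / (15.7 − 11.4) = 120 / 4.3 = 27.907 d.
1st larval instar: 104 / (15.7 − 10.4) = 104 / 5.3 = 19.623 d.
2nd larval instar: 112 / (15.7 − 10.6) = 112 / 5.1 = 21.961 d.
pupal: 121 / (15.7 − 9.5) = 121 / 6.2 = 19.516 d.
Sum = 89.007 ≈ 89.0 days.

89.0 days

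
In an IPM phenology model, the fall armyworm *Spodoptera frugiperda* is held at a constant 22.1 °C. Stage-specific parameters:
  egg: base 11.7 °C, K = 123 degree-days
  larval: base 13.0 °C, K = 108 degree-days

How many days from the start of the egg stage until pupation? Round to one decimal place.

egg: 123 / (22.1 − 11.7) = 123 / 10.4 = 11.827 d.
larval: 108 / (22.1 − 13.0) = 108 / 9.1 = 11.868 d.
Sum = 23.695 ≈ 23.7 days.

23.7 days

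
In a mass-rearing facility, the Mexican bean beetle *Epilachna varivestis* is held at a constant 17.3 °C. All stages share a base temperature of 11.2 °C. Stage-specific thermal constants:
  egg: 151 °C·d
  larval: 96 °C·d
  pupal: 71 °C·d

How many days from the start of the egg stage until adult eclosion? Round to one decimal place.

Daily accumulation at 17.3 °C = 17.3 − 11.2 = 6.1 DD/day.
Total K = 151 + 96 + 71 = 318 DD.
Total duration = 318 / 6.1 = 52.131 ≈ 52.1 days.

52.1 days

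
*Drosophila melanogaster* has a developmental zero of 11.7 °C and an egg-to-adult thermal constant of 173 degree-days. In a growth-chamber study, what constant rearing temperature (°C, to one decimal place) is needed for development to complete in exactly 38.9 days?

16.1 °C

Required daily accumulation = 173 / 38.9 = 4.447 DD/day.
T = T_base + 4.447 = 11.7 + 4.447 = 16.147 ≈ 16.1 °C.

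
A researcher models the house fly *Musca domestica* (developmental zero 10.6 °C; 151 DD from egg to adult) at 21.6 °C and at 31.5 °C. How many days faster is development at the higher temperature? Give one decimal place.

6.5 days

At 21.6 °C: 151 / (21.6 − 10.6) = 151 / 11.0 = 13.727 d.
At 31.5 °C: 151 / (31.5 − 10.6) = 151 / 20.9 = 7.225 d.
Difference = |13.727 − 7.225| = 6.502 ≈ 6.5 days.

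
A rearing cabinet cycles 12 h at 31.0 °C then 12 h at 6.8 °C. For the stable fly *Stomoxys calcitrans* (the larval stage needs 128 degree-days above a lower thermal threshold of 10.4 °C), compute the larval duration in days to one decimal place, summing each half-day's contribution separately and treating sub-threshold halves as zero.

12.4 days

Day half: max(0, 31.0 − 10.4) × 0.5 = 20.6 × 0.5 = 10.30 DD.
Night half: max(0, 6.8 − 10.4) × 0.5 = 0.0 × 0.5 = 0.00 DD.
Per 24 h: 10.30 DD/day.
Duration = 128 / 10.30 = 12.427 ≈ 12.4 days.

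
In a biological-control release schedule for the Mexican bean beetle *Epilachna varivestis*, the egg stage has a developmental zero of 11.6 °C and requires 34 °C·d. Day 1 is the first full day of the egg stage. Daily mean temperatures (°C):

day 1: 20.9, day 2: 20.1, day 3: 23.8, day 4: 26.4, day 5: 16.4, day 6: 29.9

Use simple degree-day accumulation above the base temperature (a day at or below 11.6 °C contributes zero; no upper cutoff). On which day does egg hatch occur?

Daily DD above 11.6 °C: 9.3, 8.5, 12.2, 14.8, 4.8, 18.3.
Cumulative: 9.3, 17.8, 30.0, 44.8, 49.6, 67.9.
The total first reaches 34 DD on day 4.

day 4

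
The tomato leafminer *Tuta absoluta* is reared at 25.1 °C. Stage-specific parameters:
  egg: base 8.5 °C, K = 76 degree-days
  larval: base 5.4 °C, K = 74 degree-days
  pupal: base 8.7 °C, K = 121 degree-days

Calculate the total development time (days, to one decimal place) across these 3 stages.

15.7 days

egg: 76 / (25.1 − 8.5) = 76 / 16.6 = 4.578 d.
larval: 74 / (25.1 − 5.4) = 74 / 19.7 = 3.756 d.
pupal: 121 / (25.1 − 8.7) = 121 / 16.4 = 7.378 d.
Sum = 15.713 ≈ 15.7 days.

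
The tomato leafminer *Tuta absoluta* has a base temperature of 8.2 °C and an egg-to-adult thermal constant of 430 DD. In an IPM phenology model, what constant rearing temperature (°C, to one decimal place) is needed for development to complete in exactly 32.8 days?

21.3 °C

Required daily accumulation = 430 / 32.8 = 13.110 DD/day.
T = T_base + 13.110 = 8.2 + 13.110 = 21.310 ≈ 21.3 °C.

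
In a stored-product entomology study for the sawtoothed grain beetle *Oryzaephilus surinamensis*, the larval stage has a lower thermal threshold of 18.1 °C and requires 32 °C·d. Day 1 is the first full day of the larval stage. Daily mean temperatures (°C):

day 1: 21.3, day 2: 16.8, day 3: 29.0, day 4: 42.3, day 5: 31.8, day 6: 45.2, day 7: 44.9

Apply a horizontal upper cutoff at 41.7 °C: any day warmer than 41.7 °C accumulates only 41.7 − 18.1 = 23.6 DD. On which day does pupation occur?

day 4

Daily DD above 18.1 °C (capped at 23.6): 3.2, 0.0, 10.9, 23.6, 13.7, 23.6, 23.6.
Cumulative: 3.2, 3.2, 14.1, 37.7, 51.4, 75.0, 98.6.
The total first reaches 32 DD on day 4.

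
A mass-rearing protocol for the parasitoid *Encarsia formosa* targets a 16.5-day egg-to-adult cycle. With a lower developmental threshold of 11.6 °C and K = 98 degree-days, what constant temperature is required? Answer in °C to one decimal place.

17.5 °C

Required daily accumulation = 98 / 16.5 = 5.939 DD/day.
T = T_base + 5.939 = 11.6 + 5.939 = 17.539 ≈ 17.5 °C.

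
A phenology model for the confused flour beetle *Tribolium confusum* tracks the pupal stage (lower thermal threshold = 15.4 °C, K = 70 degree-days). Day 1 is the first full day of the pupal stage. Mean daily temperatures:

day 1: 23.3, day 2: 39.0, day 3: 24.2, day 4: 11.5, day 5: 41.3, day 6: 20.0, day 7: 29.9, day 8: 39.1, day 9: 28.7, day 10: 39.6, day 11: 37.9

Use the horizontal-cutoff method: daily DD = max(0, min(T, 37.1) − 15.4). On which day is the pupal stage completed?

Daily DD above 15.4 °C (capped at 21.7): 7.9, 21.7, 8.8, 0.0, 21.7, 4.6, 14.5, 21.7, 13.3, 21.7, 21.7.
Cumulative: 7.9, 29.6, 38.4, 38.4, 60.1, 64.7, 79.2, 100.9, 114.2, 135.9, 157.6.
The total first reaches 70 DD on day 7.

day 7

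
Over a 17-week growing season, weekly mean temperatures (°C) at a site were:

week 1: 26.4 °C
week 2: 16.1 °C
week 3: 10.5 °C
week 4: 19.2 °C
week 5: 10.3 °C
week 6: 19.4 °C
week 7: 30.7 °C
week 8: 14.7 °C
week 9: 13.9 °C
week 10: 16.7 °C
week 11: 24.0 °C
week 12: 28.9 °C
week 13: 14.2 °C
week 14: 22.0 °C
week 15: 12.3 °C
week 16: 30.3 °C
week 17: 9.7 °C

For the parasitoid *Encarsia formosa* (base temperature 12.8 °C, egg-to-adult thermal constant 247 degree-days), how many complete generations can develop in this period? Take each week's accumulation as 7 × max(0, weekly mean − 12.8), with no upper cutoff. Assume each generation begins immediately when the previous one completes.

Weekly DD (7 × max(0, T̄ − 12.8)): 95.2, 23.1, 0.0, 44.8, 0.0, 46.2, 125.3, 13.3, 7.7, 27.3, 78.4, 112.7, 9.8, 64.4, 0.0, 122.5, 0.0.
Season total = 770.7 DD.
Complete generations = ⌊770.7 / 247⌋ = 3.

3 generations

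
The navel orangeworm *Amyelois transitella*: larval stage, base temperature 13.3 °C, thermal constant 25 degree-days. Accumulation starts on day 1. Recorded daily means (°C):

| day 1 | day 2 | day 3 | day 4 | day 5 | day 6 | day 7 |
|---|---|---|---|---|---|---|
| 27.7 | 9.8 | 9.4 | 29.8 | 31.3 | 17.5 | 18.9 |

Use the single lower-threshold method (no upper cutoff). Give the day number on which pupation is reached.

Daily DD above 13.3 °C: 14.4, 0.0, 0.0, 16.5, 18.0, 4.2, 5.6.
Cumulative: 14.4, 14.4, 14.4, 30.9, 48.9, 53.1, 58.7.
The total first reaches 25 DD on day 4.

day 4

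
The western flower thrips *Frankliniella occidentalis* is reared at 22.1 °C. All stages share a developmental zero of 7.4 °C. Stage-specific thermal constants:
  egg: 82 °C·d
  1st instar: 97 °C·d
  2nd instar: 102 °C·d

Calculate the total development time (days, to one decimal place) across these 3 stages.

19.1 days

Daily accumulation at 22.1 °C = 22.1 − 7.4 = 14.7 DD/day.
Total K = 82 + 97 + 102 = 281 DD.
Total duration = 281 / 14.7 = 19.116 ≈ 19.1 days.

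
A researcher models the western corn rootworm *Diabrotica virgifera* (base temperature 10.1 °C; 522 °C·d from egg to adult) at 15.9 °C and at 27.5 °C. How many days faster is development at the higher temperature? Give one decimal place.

At 15.9 °C: 522 / (15.9 − 10.1) = 522 / 5.8 = 90.000 d.
At 27.5 °C: 522 / (27.5 − 10.1) = 522 / 17.4 = 30.000 d.
Difference = |90.000 − 30.000| = 60.000 ≈ 60.0 days.

60.0 days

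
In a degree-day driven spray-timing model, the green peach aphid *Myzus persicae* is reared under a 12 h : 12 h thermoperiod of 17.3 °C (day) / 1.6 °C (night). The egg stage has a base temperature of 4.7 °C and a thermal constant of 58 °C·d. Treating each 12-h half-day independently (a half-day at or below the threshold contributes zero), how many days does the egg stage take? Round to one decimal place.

9.2 days

Day half: max(0, 17.3 − 4.7) × 0.5 = 12.6 × 0.5 = 6.30 DD.
Night half: max(0, 1.6 − 4.7) × 0.5 = 0.0 × 0.5 = 0.00 DD.
Per 24 h: 6.30 DD/day.
Duration = 58 / 6.30 = 9.206 ≈ 9.2 days.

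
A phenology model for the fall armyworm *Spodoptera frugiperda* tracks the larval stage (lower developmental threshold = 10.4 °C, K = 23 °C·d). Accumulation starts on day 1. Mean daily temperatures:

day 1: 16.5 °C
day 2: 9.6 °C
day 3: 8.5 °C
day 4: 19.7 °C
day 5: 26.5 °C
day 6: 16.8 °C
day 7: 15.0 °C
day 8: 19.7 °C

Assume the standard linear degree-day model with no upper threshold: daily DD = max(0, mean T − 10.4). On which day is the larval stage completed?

day 5

Daily DD above 10.4 °C: 6.1, 0.0, 0.0, 9.3, 16.1, 6.4, 4.6, 9.3.
Cumulative: 6.1, 6.1, 6.1, 15.4, 31.5, 37.9, 42.5, 51.8.
The total first reaches 23 DD on day 5.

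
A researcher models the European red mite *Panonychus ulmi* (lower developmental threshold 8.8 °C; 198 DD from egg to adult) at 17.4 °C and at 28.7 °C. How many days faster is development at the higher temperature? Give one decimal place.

At 17.4 °C: 198 / (17.4 − 8.8) = 198 / 8.6 = 23.023 d.
At 28.7 °C: 198 / (28.7 − 8.8) = 198 / 19.9 = 9.950 d.
Difference = |23.023 − 9.950| = 13.074 ≈ 13.1 days.

13.1 days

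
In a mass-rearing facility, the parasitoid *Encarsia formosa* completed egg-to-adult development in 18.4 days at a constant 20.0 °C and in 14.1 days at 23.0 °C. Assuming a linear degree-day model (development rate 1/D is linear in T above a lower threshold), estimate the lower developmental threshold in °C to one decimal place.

10.2 °C

Equal thermal constants: D₁(T₁ − T_b) = D₂(T₂ − T_b).
18.4·(20.0 − T_b) = 14.1·(23.0 − T_b)
T_b = (18.4·20.0 − 14.1·23.0) / (18.4 − 14.1) = 43.70 / 4.3 = 10.163 °C ≈ 10.2 °C.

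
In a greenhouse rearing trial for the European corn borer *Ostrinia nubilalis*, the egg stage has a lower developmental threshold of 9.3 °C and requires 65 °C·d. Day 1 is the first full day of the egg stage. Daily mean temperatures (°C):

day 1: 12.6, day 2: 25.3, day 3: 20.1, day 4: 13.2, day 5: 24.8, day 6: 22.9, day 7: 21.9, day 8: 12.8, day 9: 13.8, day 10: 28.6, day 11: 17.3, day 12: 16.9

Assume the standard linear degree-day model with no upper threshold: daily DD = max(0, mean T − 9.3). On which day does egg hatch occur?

day 7

Daily DD above 9.3 °C: 3.3, 16.0, 10.8, 3.9, 15.5, 13.6, 12.6, 3.5, 4.5, 19.3, 8.0, 7.6.
Cumulative: 3.3, 19.3, 30.1, 34.0, 49.5, 63.1, 75.7, 79.2, 83.7, 103.0, 111.0, 118.6.
The total first reaches 65 DD on day 7.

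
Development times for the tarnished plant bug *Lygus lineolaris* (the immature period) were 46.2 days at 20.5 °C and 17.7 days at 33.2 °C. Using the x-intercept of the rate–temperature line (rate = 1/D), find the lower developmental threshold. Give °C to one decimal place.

Equal thermal constants: D₁(T₁ − T_b) = D₂(T₂ − T_b).
46.2·(20.5 − T_b) = 17.7·(33.2 − T_b)
T_b = (46.2·20.5 − 17.7·33.2) / (46.2 − 17.7) = 359.46 / 28.5 = 12.613 °C ≈ 12.6 °C.

12.6 °C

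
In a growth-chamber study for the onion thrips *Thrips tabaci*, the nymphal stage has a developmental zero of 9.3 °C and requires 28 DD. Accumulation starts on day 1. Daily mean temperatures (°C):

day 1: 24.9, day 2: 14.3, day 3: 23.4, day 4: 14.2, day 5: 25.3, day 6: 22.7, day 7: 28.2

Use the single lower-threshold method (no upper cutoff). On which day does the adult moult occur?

Daily DD above 9.3 °C: 15.6, 5.0, 14.1, 4.9, 16.0, 13.4, 18.9.
Cumulative: 15.6, 20.6, 34.7, 39.6, 55.6, 69.0, 87.9.
The total first reaches 28 DD on day 3.

day 3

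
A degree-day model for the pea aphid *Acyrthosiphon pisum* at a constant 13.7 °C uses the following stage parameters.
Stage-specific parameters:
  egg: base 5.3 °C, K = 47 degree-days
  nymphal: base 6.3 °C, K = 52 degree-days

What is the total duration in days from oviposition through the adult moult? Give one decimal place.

egg: 47 / (13.7 − 5.3) = 47 / 8.4 = 5.595 d.
nymphal: 52 / (13.7 − 6.3) = 52 / 7.4 = 7.027 d.
Sum = 12.622 ≈ 12.6 days.

12.6 days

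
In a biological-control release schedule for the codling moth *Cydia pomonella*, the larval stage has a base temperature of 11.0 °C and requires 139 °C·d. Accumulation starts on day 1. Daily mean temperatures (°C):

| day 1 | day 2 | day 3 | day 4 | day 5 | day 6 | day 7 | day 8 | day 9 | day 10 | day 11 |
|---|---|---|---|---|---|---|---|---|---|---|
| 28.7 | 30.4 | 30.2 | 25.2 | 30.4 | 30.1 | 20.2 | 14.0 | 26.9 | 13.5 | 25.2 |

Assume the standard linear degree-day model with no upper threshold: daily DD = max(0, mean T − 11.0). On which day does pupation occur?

Daily DD above 11.0 °C: 17.7, 19.4, 19.2, 14.2, 19.4, 19.1, 9.2, 3.0, 15.9, 2.5, 14.2.
Cumulative: 17.7, 37.1, 56.3, 70.5, 89.9, 109.0, 118.2, 121.2, 137.1, 139.6, 153.8.
The total first reaches 139 DD on day 10.

day 10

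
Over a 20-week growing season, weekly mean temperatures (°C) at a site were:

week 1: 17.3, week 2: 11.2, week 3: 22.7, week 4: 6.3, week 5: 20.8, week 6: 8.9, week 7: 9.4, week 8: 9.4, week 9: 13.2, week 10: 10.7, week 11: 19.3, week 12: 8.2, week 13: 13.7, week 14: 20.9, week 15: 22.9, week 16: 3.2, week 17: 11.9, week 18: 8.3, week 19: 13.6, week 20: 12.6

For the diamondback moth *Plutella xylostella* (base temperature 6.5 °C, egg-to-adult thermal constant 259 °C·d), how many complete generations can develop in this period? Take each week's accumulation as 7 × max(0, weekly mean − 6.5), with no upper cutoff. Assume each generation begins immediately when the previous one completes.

3 generations

Weekly DD (7 × max(0, T̄ − 6.5)): 75.6, 32.9, 113.4, 0.0, 100.1, 16.8, 20.3, 20.3, 46.9, 29.4, 89.6, 11.9, 50.4, 100.8, 114.8, 0.0, 37.8, 12.6, 49.7, 42.7.
Season total = 966.0 DD.
Complete generations = ⌊966.0 / 259⌋ = 3.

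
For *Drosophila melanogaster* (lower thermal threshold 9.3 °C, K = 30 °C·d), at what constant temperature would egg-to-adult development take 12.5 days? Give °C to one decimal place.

Required daily accumulation = 30 / 12.5 = 2.400 DD/day.
T = T_base + 2.400 = 9.3 + 2.400 = 11.700 ≈ 11.7 °C.

11.7 °C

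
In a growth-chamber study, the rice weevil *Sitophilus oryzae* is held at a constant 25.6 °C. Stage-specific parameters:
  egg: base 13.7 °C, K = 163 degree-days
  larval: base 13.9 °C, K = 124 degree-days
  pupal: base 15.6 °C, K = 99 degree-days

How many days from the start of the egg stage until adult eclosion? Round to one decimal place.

34.2 days

egg: 163 / (25.6 − 13.7) = 163 / 11.9 = 13.697 d.
larval: 124 / (25.6 − 13.9) = 124 / 11.7 = 10.598 d.
pupal: 99 / (25.6 − 15.6) = 99 / 10.0 = 9.900 d.
Sum = 34.196 ≈ 34.2 days.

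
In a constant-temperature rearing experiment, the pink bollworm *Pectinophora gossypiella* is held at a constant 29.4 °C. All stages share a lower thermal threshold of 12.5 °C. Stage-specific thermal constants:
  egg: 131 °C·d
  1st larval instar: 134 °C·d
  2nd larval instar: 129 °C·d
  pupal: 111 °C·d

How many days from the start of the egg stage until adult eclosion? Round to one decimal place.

29.9 days

Daily accumulation at 29.4 °C = 29.4 − 12.5 = 16.9 DD/day.
Total K = 131 + 134 + 129 + 111 = 505 DD.
Total duration = 505 / 16.9 = 29.882 ≈ 29.9 days.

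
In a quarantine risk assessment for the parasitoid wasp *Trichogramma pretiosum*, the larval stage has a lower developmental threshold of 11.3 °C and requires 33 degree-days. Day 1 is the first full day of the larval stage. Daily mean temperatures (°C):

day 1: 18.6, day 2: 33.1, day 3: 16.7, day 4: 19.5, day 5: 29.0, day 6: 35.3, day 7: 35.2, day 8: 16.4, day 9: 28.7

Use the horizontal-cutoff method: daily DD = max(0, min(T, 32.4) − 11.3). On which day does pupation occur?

day 3

Daily DD above 11.3 °C (capped at 21.1): 7.3, 21.1, 5.4, 8.2, 17.7, 21.1, 21.1, 5.1, 17.4.
Cumulative: 7.3, 28.4, 33.8, 42.0, 59.7, 80.8, 101.9, 107.0, 124.4.
The total first reaches 33 DD on day 3.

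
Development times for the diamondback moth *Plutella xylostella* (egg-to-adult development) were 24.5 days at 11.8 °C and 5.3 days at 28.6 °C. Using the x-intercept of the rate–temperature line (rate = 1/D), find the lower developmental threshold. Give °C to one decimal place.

Under the model K = D·(T − T_b), so D₁·(T₁ − T_b) = D₂·(T₂ − T_b).
24.5·(11.8 − T_b) = 5.3·(28.6 − T_b)
T_b = (24.5·11.8 − 5.3·28.6) / (24.5 − 5.3) = 137.52 / 19.2 = 7.163 °C ≈ 7.2 °C.

7.2 °C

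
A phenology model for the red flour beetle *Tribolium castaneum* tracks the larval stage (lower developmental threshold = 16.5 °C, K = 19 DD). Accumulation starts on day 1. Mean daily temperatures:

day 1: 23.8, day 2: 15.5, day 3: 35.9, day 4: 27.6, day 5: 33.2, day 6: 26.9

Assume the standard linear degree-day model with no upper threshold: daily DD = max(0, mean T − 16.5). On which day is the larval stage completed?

Daily DD above 16.5 °C: 7.3, 0.0, 19.4, 11.1, 16.7, 10.4.
Cumulative: 7.3, 7.3, 26.7, 37.8, 54.5, 64.9.
The total first reaches 19 DD on day 3.

day 3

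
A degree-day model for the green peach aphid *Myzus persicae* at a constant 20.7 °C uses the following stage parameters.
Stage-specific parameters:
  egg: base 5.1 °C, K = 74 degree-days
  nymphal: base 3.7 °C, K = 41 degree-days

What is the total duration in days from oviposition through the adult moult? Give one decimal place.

7.2 days

egg: 74 / (20.7 − 5.1) = 74 / 15.6 = 4.744 d.
nymphal: 41 / (20.7 − 3.7) = 41 / 17.0 = 2.412 d.
Sum = 7.155 ≈ 7.2 days.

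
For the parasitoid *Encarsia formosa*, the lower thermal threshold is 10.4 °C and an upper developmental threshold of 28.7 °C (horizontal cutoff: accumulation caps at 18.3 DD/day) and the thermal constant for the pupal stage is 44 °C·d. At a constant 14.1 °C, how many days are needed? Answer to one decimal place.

11.9 days

Daily accumulation = 14.1 − 10.4 = 3.7 DD/day.
Duration = 44 / 3.7 = 11.892 ≈ 11.9 days.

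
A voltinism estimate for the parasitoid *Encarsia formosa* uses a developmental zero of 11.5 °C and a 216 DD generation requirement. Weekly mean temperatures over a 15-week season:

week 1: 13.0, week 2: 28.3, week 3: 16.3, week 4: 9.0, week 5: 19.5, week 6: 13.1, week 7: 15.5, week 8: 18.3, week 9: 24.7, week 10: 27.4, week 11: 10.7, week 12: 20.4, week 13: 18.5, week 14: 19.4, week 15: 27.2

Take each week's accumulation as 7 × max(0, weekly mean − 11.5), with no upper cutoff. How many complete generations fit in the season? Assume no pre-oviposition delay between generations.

3 generations

Weekly DD (7 × max(0, T̄ − 11.5)): 10.5, 117.6, 33.6, 0.0, 56.0, 11.2, 28.0, 47.6, 92.4, 111.3, 0.0, 62.3, 49.0, 55.3, 109.9.
Season total = 784.7 DD.
Complete generations = ⌊784.7 / 216⌋ = 3.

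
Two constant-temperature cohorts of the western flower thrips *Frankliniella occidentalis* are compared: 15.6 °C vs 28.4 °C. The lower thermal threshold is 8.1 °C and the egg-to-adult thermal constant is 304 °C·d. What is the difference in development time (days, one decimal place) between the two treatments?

At 15.6 °C: 304 / (15.6 − 8.1) = 304 / 7.5 = 40.533 d.
At 28.4 °C: 304 / (28.4 − 8.1) = 304 / 20.3 = 14.975 d.
Difference = |40.533 − 14.975| = 25.558 ≈ 25.6 days.

25.6 days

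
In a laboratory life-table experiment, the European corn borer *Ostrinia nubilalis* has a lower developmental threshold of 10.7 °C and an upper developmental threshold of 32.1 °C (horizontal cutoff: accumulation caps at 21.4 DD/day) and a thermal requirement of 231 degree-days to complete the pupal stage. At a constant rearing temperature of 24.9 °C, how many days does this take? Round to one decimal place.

16.3 days

Daily accumulation = 24.9 − 10.7 = 14.2 DD/day.
Duration = 231 / 14.2 = 16.268 ≈ 16.3 days.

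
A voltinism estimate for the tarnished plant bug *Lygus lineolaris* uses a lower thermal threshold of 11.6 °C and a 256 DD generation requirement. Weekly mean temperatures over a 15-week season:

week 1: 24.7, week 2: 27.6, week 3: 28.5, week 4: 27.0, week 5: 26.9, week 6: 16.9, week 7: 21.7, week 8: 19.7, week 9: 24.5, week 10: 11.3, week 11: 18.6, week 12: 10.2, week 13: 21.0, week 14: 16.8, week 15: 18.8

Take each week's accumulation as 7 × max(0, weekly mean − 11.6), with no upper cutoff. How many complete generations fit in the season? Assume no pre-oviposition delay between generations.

Weekly DD (7 × max(0, T̄ − 11.6)): 91.7, 112.0, 118.3, 107.8, 107.1, 37.1, 70.7, 56.7, 90.3, 0.0, 49.0, 0.0, 65.8, 36.4, 50.4.
Season total = 993.3 DD.
Complete generations = ⌊993.3 / 256⌋ = 3.

3 generations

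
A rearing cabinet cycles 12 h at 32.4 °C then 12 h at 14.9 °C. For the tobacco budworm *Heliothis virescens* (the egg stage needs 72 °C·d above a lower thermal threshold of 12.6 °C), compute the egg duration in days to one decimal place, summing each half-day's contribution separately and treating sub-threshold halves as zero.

Day half: max(0, 32.4 − 12.6) × 0.5 = 19.8 × 0.5 = 9.90 DD.
Night half: max(0, 14.9 − 12.6) × 0.5 = 2.3 × 0.5 = 1.15 DD.
Per 24 h: 11.05 DD/day.
Duration = 72 / 11.05 = 6.516 ≈ 6.5 days.

6.5 days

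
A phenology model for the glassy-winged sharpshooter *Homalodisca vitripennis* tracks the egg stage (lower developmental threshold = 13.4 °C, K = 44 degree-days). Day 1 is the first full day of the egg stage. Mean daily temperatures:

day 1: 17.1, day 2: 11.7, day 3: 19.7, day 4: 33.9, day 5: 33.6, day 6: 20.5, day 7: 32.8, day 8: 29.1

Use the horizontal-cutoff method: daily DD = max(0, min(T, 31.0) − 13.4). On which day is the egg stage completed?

day 5

Daily DD above 13.4 °C (capped at 17.6): 3.7, 0.0, 6.3, 17.6, 17.6, 7.1, 17.6, 15.7.
Cumulative: 3.7, 3.7, 10.0, 27.6, 45.2, 52.3, 69.9, 85.6.
The total first reaches 44 DD on day 5.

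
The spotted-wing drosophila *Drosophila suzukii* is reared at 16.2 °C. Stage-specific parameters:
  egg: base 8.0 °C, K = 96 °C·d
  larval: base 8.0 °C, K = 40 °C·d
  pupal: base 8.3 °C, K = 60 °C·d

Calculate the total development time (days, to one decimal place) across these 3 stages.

24.2 days

egg: 96 / (16.2 − 8.0) = 96 / 8.2 = 11.707 d.
larval: 40 / (16.2 − 8.0) = 40 / 8.2 = 4.878 d.
pupal: 60 / (16.2 − 8.3) = 60 / 7.9 = 7.595 d.
Sum = 24.180 ≈ 24.2 days.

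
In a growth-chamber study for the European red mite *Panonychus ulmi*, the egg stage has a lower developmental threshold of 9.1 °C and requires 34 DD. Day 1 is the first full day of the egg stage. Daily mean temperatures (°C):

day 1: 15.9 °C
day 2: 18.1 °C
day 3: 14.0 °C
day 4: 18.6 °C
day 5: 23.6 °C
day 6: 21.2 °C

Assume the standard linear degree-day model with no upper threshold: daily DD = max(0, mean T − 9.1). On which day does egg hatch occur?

Daily DD above 9.1 °C: 6.8, 9.0, 4.9, 9.5, 14.5, 12.1.
Cumulative: 6.8, 15.8, 20.7, 30.2, 44.7, 56.8.
The total first reaches 34 DD on day 5.

day 5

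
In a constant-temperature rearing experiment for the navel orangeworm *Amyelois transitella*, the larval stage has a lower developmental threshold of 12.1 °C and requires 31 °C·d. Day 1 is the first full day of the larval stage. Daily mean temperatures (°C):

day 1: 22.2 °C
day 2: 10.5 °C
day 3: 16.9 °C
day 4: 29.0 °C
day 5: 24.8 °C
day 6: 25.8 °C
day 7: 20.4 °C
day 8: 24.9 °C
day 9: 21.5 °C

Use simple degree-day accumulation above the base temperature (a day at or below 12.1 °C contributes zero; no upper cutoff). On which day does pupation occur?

day 4

Daily DD above 12.1 °C: 10.1, 0.0, 4.8, 16.9, 12.7, 13.7, 8.3, 12.8, 9.4.
Cumulative: 10.1, 10.1, 14.9, 31.8, 44.5, 58.2, 66.5, 79.3, 88.7.
The total first reaches 31 DD on day 4.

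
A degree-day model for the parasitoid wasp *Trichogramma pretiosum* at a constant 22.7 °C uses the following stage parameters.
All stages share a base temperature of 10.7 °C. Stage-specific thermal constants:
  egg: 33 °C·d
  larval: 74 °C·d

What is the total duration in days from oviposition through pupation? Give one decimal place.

Daily accumulation at 22.7 °C = 22.7 − 10.7 = 12.0 DD/day.
Total K = 33 + 74 = 107 DD.
Total duration = 107 / 12.0 = 8.917 ≈ 8.9 days.

8.9 days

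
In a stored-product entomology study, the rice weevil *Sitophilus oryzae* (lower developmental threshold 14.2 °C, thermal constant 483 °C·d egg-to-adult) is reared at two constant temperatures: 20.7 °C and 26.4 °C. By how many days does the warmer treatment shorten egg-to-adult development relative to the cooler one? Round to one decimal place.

34.7 days

At 20.7 °C: 483 / (20.7 − 14.2) = 483 / 6.5 = 74.308 d.
At 26.4 °C: 483 / (26.4 − 14.2) = 483 / 12.2 = 39.590 d.
Difference = |74.308 − 39.590| = 34.718 ≈ 34.7 days.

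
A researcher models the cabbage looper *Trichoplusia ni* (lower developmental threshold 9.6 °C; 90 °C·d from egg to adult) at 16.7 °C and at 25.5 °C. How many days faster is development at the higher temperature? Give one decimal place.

At 16.7 °C: 90 / (16.7 − 9.6) = 90 / 7.1 = 12.676 d.
At 25.5 °C: 90 / (25.5 − 9.6) = 90 / 15.9 = 5.660 d.
Difference = |12.676 − 5.660| = 7.016 ≈ 7.0 days.

7.0 days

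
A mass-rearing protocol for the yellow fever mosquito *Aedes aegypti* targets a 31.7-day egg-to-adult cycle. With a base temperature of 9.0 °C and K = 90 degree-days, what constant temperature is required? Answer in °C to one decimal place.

11.8 °C

Required daily accumulation = 90 / 31.7 = 2.839 DD/day.
T = T_base + 2.839 = 9.0 + 2.839 = 11.839 ≈ 11.8 °C.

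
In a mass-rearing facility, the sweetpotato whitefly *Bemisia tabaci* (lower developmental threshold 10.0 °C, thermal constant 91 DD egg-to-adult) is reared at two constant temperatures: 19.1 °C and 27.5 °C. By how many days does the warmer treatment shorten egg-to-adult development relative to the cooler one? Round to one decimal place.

At 19.1 °C: 91 / (19.1 − 10.0) = 91 / 9.1 = 10.000 d.
At 27.5 °C: 91 / (27.5 − 10.0) = 91 / 17.5 = 5.200 d.
Difference = |10.000 − 5.200| = 4.800 ≈ 4.8 days.

4.8 days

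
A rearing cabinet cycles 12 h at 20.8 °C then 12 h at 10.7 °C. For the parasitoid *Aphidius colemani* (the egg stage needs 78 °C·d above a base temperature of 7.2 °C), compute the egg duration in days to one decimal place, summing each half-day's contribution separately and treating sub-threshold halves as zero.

9.1 days

Day half: max(0, 20.8 − 7.2) × 0.5 = 13.6 × 0.5 = 6.80 DD.
Night half: max(0, 10.7 − 7.2) × 0.5 = 3.5 × 0.5 = 1.75 DD.
Per 24 h: 8.55 DD/day.
Duration = 78 / 8.55 = 9.123 ≈ 9.1 days.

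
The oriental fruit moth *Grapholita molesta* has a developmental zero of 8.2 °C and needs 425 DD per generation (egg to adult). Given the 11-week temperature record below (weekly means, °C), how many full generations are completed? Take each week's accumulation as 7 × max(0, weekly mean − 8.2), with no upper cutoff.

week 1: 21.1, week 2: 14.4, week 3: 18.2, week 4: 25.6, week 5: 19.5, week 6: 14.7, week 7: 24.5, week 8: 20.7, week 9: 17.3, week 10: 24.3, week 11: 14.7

Weekly DD (7 × max(0, T̄ − 8.2)): 90.3, 43.4, 70.0, 121.8, 79.1, 45.5, 114.1, 87.5, 63.7, 112.7, 45.5.
Season total = 873.6 DD.
Complete generations = ⌊873.6 / 425⌋ = 2.

2 generations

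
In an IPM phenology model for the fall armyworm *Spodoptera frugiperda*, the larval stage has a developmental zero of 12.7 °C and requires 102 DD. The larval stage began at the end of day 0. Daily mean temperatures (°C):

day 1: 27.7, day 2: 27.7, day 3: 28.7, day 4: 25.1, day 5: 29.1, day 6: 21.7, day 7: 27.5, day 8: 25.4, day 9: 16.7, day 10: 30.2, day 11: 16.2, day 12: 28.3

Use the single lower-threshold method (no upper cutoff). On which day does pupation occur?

day 8

Daily DD above 12.7 °C: 15.0, 15.0, 16.0, 12.4, 16.4, 9.0, 14.8, 12.7, 4.0, 17.5, 3.5, 15.6.
Cumulative: 15.0, 30.0, 46.0, 58.4, 74.8, 83.8, 98.6, 111.3, 115.3, 132.8, 136.3, 151.9.
The total first reaches 102 DD on day 8.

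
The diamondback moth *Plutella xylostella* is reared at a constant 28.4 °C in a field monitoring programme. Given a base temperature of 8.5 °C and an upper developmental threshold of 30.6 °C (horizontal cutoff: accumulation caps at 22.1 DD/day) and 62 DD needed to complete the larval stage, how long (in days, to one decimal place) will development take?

Daily accumulation = 28.4 − 8.5 = 19.9 DD/day.
Duration = 62 / 19.9 = 3.116 ≈ 3.1 days.

3.1 days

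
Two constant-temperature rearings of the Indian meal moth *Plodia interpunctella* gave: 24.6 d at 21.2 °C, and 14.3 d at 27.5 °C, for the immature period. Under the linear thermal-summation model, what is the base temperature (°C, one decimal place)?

12.5 °C

Under the model K = D·(T − T_b), so D₁·(T₁ − T_b) = D₂·(T₂ − T_b).
24.6·(21.2 − T_b) = 14.3·(27.5 − T_b)
T_b = (24.6·21.2 − 14.3·27.5) / (24.6 − 14.3) = 128.27 / 10.3 = 12.453 °C ≈ 12.5 °C.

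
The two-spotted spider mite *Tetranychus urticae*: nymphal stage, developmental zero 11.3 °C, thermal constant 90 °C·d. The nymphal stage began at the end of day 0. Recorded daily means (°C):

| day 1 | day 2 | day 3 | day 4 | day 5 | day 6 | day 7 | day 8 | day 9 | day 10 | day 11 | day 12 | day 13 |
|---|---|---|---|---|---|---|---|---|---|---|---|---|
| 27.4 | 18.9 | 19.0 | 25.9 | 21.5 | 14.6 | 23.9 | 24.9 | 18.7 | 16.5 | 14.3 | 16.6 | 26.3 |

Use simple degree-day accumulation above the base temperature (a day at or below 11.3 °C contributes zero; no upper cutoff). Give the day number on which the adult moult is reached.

day 9

Daily DD above 11.3 °C: 16.1, 7.6, 7.7, 14.6, 10.2, 3.3, 12.6, 13.6, 7.4, 5.2, 3.0, 5.3, 15.0.
Cumulative: 16.1, 23.7, 31.4, 46.0, 56.2, 59.5, 72.1, 85.7, 93.1, 98.3, 101.3, 106.6, 121.6.
The total first reaches 90 DD on day 9.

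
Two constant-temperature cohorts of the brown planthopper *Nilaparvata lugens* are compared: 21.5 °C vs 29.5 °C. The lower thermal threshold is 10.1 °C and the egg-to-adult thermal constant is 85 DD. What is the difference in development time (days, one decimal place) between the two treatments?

3.1 days

At 21.5 °C: 85 / (21.5 − 10.1) = 85 / 11.4 = 7.456 d.
At 29.5 °C: 85 / (29.5 − 10.1) = 85 / 19.4 = 4.381 d.
Difference = |7.456 − 4.381| = 3.075 ≈ 3.1 days.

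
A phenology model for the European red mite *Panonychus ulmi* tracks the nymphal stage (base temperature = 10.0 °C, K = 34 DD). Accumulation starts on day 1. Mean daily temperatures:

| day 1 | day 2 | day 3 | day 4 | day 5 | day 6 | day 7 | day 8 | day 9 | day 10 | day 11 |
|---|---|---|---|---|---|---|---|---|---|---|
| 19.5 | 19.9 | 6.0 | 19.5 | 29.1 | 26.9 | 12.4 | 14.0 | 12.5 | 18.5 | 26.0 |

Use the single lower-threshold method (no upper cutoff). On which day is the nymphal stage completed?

Daily DD above 10.0 °C: 9.5, 9.9, 0.0, 9.5, 19.1, 16.9, 2.4, 4.0, 2.5, 8.5, 16.0.
Cumulative: 9.5, 19.4, 19.4, 28.9, 48.0, 64.9, 67.3, 71.3, 73.8, 82.3, 98.3.
The total first reaches 34 DD on day 5.

day 5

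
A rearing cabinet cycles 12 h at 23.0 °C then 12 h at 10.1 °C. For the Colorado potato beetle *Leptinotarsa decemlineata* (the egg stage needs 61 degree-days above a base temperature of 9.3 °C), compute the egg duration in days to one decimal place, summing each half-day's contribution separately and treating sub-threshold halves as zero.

8.4 days

Day half: max(0, 23.0 − 9.3) × 0.5 = 13.7 × 0.5 = 6.85 DD.
Night half: max(0, 10.1 − 9.3) × 0.5 = 0.8 × 0.5 = 0.40 DD.
Per 24 h: 7.25 DD/day.
Duration = 61 / 7.25 = 8.414 ≈ 8.4 days.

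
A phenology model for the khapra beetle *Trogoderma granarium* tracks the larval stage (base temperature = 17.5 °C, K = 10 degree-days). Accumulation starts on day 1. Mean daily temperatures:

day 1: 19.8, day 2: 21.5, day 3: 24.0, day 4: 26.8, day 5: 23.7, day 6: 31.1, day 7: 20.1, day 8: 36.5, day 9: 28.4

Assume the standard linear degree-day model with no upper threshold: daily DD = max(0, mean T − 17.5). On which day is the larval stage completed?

day 3

Daily DD above 17.5 °C: 2.3, 4.0, 6.5, 9.3, 6.2, 13.6, 2.6, 19.0, 10.9.
Cumulative: 2.3, 6.3, 12.8, 22.1, 28.3, 41.9, 44.5, 63.5, 74.4.
The total first reaches 10 DD on day 3.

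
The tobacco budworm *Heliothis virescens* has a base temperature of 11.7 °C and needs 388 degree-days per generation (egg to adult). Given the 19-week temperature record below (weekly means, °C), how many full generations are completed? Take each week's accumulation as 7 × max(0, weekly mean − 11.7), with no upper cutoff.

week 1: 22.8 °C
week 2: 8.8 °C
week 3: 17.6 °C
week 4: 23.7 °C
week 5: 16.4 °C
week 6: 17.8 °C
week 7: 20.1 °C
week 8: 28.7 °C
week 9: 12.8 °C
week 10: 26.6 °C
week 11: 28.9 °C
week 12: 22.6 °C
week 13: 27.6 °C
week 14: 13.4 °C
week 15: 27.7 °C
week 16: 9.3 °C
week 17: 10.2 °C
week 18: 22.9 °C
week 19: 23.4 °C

Weekly DD (7 × max(0, T̄ − 11.7)): 77.7, 0.0, 41.3, 84.0, 32.9, 42.7, 58.8, 119.0, 7.7, 104.3, 120.4, 76.3, 111.3, 11.9, 112.0, 0.0, 0.0, 78.4, 81.9.
Season total = 1160.6 DD.
Complete generations = ⌊1160.6 / 388⌋ = 2.

2 generations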